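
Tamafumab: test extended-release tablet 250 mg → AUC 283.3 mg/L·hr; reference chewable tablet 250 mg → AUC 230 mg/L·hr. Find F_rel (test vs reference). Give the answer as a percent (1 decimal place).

F_rel = 123.2%

F_rel = (AUC_test/D_test) / (AUC_ref/D_ref)
      = (283.3/250) / (230/250)
      = 1.1332 / 0.92 = 1.2317 = 123.17%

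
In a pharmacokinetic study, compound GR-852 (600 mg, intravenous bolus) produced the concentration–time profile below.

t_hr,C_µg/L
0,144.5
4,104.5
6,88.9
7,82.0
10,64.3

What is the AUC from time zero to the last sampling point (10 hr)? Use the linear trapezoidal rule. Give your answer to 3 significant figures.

Trapezoidal AUC_0→10:
  [0→4]: (144.5+104.5)/2 × 4 = 498.0
  [4→6]: (104.5+88.9)/2 × 2 = 193.4
  [6→7]: (88.9+82.0)/2 × 1 = 85.45
  [7→10]: (82.0+64.3)/2 × 3 = 219.45
  Sum = 996.3 µg/L·hr

AUC = 996 µg/L·hr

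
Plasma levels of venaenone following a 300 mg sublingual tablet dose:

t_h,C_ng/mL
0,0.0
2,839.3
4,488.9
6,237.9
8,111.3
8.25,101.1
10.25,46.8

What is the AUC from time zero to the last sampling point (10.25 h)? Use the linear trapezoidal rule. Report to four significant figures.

Trapezoidal AUC_0→10.25:
  [0→2]: (0.0+839.3)/2 × 2 = 839.3
  [2→4]: (839.3+488.9)/2 × 2 = 1328.2
  [4→6]: (488.9+237.9)/2 × 2 = 726.8
  [6→8]: (237.9+111.3)/2 × 2 = 349.2
  [8→8.25]: (111.3+101.1)/2 × 0.25 = 26.55
  [8.25→10.25]: (101.1+46.8)/2 × 2 = 147.9
  Sum = 3417.95 ng/mL·h

AUC = 3418 ng/mL·h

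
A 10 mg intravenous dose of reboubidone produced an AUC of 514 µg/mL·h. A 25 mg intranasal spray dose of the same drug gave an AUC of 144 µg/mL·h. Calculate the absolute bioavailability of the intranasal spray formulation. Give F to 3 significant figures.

F = (AUC_ev / D_ev) / (AUC_iv / D_iv)
  = (144/25) / (514/10)
  = 5.76 / 51.4 = 0.1121

F = 0.112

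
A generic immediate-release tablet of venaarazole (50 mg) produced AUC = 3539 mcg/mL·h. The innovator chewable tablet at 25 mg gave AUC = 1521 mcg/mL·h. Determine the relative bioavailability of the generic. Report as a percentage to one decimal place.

F_rel = 116.3%

F_rel = (AUC_test/D_test) / (AUC_ref/D_ref)
      = (3539/50) / (1521/25)
      = 70.78 / 60.84 = 1.1634 = 116.34%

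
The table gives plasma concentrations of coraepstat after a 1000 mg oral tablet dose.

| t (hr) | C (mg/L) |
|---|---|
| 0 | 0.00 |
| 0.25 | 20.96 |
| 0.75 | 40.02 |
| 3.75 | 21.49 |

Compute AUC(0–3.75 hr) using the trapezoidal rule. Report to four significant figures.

AUC = 110.1 mg/L·hr

Trapezoidal AUC_0→3.75:
  [0→0.25]: (0.00+20.96)/2 × 0.25 = 2.62
  [0.25→0.75]: (20.96+40.02)/2 × 0.5 = 15.245
  [0.75→3.75]: (40.02+21.49)/2 × 3 = 92.265
  Sum = 110.13 mg/L·hr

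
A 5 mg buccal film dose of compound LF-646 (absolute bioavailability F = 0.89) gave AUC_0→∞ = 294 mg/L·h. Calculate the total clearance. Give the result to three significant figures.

CL = 0.0151 L/h

CL = F × Dose / AUC_0→∞
   = 0.89 × 5 / 294 = 0.0151361 L/h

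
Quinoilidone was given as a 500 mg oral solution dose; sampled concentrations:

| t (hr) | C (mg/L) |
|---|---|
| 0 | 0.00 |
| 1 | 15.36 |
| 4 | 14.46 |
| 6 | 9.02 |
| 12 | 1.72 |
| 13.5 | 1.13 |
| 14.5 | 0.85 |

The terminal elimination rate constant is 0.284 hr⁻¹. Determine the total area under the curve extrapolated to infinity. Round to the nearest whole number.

Trapezoidal AUC_0→14.5:
  [0→1]: (0.00+15.36)/2 × 1 = 7.68
  [1→4]: (15.36+14.46)/2 × 3 = 44.73
  [4→6]: (14.46+9.02)/2 × 2 = 23.48
  [6→12]: (9.02+1.72)/2 × 6 = 32.22
  [12→13.5]: (1.72+1.13)/2 × 1.5 = 2.1375
  [13.5→14.5]: (1.13+0.85)/2 × 1 = 0.99
  Sum = 111.2375 mg/L·hr
Extrapolated tail: C_last / k_e = 0.85 / 0.284 = 2.993
AUC_0→∞ = 111.2375 + 2.993 = 114.2305 mg/L·hr

AUC = 114 mg/L·hr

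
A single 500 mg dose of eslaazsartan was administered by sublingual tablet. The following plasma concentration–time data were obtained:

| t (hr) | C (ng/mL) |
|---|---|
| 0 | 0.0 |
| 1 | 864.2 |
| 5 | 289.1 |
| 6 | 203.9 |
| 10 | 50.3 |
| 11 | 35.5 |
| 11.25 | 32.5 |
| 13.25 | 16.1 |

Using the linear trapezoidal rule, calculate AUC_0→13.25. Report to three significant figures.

Trapezoidal AUC_0→13.25:
  [0→1]: (0.0+864.2)/2 × 1 = 432.1
  [1→5]: (864.2+289.1)/2 × 4 = 2306.6
  [5→6]: (289.1+203.9)/2 × 1 = 246.5
  [6→10]: (203.9+50.3)/2 × 4 = 508.4
  [10→11]: (50.3+35.5)/2 × 1 = 42.9
  [11→11.25]: (35.5+32.5)/2 × 0.25 = 8.5
  [11.25→13.25]: (32.5+16.1)/2 × 2 = 48.6
  Sum = 3593.6 ng/mL·hr

AUC = 3590 ng/mL·hr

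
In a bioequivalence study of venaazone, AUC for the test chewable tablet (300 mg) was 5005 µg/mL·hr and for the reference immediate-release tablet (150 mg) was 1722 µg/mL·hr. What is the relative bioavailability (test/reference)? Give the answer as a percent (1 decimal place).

F_rel = (AUC_test/D_test) / (AUC_ref/D_ref)
      = (5005/300) / (1722/150)
      = 16.6833 / 11.48 = 1.4532 = 145.32%

F_rel = 145.3%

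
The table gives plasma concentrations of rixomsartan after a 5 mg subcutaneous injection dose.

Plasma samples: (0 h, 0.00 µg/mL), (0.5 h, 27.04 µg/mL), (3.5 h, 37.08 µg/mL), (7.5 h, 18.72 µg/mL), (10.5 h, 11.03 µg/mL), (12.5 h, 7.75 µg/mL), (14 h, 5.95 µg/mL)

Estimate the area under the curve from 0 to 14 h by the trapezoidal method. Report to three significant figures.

AUC = 288 µg/mL·h

Trapezoidal AUC_0→14:
  [0→0.5]: (0.00+27.04)/2 × 0.5 = 6.76
  [0.5→3.5]: (27.04+37.08)/2 × 3 = 96.18
  [3.5→7.5]: (37.08+18.72)/2 × 4 = 111.6
  [7.5→10.5]: (18.72+11.03)/2 × 3 = 44.625
  [10.5→12.5]: (11.03+7.75)/2 × 2 = 18.78
  [12.5→14]: (7.75+5.95)/2 × 1.5 = 10.275
  Sum = 288.22 µg/mL·h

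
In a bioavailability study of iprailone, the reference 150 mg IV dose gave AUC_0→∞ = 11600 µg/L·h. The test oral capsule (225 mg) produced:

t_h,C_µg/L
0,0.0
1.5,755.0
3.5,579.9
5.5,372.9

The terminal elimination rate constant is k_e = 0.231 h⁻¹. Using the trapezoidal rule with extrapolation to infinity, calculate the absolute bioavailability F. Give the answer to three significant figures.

F = 0.257

Trapezoidal AUC_0→5.5 (oral capsule):
  [0→1.5]: (0.0+755.0)/2 × 1.5 = 566.25
  [1.5→3.5]: (755.0+579.9)/2 × 2 = 1334.9
  [3.5→5.5]: (579.9+372.9)/2 × 2 = 952.8
  Sum = 2853.95 µg/L·h
Tail: C_last/k_e = 372.9/0.231 = 1614.286
AUC_0→∞ (oral capsule) = 2853.95 + 1614.286 = 4468.236 µg/L·h
F = (AUC_ev/D_ev)/(AUC_iv/D_iv) = (4468.236/225)/(11600/150) = 19.8588/77.3333 = 0.2568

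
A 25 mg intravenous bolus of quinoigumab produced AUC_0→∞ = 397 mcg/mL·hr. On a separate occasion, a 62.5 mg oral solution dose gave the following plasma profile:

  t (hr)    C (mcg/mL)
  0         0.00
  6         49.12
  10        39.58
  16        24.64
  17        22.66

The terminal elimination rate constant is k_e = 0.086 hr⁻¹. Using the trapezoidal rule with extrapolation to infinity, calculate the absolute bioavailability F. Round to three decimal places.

Trapezoidal AUC_0→17 (oral solution):
  [0→6]: (0.00+49.12)/2 × 6 = 147.36
  [6→10]: (49.12+39.58)/2 × 4 = 177.4
  [10→16]: (39.58+24.64)/2 × 6 = 192.66
  [16→17]: (24.64+22.66)/2 × 1 = 23.65
  Sum = 541.07 mcg/mL·hr
Tail: C_last/k_e = 22.66/0.086 = 263.488
AUC_0→∞ (oral solution) = 541.07 + 263.488 = 804.558 mcg/mL·hr
F = (AUC_ev/D_ev)/(AUC_iv/D_iv) = (804.558/62.5)/(397/25) = 12.872928/15.88 = 0.8106

F = 0.811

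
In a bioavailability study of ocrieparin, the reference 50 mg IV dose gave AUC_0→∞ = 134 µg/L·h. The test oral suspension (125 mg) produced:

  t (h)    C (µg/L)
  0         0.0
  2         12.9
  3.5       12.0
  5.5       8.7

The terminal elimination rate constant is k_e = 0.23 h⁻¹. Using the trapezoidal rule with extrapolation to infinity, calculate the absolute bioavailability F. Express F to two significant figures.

F = 0.27

Trapezoidal AUC_0→5.5 (oral suspension):
  [0→2]: (0.0+12.9)/2 × 2 = 12.9
  [2→3.5]: (12.9+12.0)/2 × 1.5 = 18.675
  [3.5→5.5]: (12.0+8.7)/2 × 2 = 20.7
  Sum = 52.275 µg/L·h
Tail: C_last/k_e = 8.7/0.23 = 37.826
AUC_0→∞ (oral suspension) = 52.275 + 37.826 = 90.101 µg/L·h
F = (AUC_ev/D_ev)/(AUC_iv/D_iv) = (90.101/125)/(134/50) = 0.720808/2.68 = 0.2690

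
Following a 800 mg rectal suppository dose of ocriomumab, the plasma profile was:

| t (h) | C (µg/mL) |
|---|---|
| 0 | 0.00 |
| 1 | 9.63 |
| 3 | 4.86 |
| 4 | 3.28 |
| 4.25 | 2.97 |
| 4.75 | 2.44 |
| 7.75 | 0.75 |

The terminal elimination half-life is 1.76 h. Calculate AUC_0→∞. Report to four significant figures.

AUC = 32.20 µg/mL·h

Trapezoidal AUC_0→7.75:
  [0→1]: (0.00+9.63)/2 × 1 = 4.815
  [1→3]: (9.63+4.86)/2 × 2 = 14.49
  [3→4]: (4.86+3.28)/2 × 1 = 4.07
  [4→4.25]: (3.28+2.97)/2 × 0.25 = 0.78125
  [4.25→4.75]: (2.97+2.44)/2 × 0.5 = 1.3525
  [4.75→7.75]: (2.44+0.75)/2 × 3 = 4.785
  Sum = 30.29375 µg/mL·h
k_e = ln2 / t½ = 0.693147 / 1.76 = 0.3938 h^-1
Extrapolated tail: C_last / k_e = 0.75 / 0.3938 = 1.905
AUC_0→∞ = 30.29375 + 1.905 = 32.19875 µg/mL·h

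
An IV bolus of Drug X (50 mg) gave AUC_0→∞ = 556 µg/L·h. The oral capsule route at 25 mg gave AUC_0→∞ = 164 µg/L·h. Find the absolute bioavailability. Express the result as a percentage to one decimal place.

F = 59.0%

F = (AUC_ev / D_ev) / (AUC_iv / D_iv)
  = (164/25) / (556/50)
  = 6.56 / 11.12 = 0.5899
  = 58.99%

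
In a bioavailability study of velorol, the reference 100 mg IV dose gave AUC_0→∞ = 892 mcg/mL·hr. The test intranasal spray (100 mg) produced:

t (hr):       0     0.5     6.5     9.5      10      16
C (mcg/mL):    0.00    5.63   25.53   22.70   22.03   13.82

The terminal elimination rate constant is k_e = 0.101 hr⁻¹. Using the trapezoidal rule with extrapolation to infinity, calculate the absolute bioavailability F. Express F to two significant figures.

Trapezoidal AUC_0→16 (intranasal spray):
  [0→0.5]: (0.00+5.63)/2 × 0.5 = 1.4075
  [0.5→6.5]: (5.63+25.53)/2 × 6 = 93.48
  [6.5→9.5]: (25.53+22.70)/2 × 3 = 72.345
  [9.5→10]: (22.70+22.03)/2 × 0.5 = 11.1825
  [10→16]: (22.03+13.82)/2 × 6 = 107.55
  Sum = 285.965 mcg/mL·hr
Tail: C_last/k_e = 13.82/0.101 = 136.832
AUC_0→∞ (intranasal spray) = 285.965 + 136.832 = 422.797 mcg/mL·hr
F = (AUC_ev/D_ev)/(AUC_iv/D_iv) = (422.797/100)/(892/100) = 4.22797/8.92 = 0.4740

F = 0.47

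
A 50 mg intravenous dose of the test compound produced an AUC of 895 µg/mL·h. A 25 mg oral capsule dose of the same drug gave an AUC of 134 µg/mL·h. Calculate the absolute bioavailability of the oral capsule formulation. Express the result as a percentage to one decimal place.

F = (AUC_ev / D_ev) / (AUC_iv / D_iv)
  = (134/25) / (895/50)
  = 5.36 / 17.9 = 0.2994
  = 29.94%

F = 29.9%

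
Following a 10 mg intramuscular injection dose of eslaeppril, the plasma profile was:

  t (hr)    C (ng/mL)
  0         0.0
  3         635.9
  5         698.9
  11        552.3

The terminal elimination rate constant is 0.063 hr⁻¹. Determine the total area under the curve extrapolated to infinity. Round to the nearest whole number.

Trapezoidal AUC_0→11:
  [0→3]: (0.0+635.9)/2 × 3 = 953.85
  [3→5]: (635.9+698.9)/2 × 2 = 1334.8
  [5→11]: (698.9+552.3)/2 × 6 = 3753.6
  Sum = 6042.25 ng/mL·hr
Extrapolated tail: C_last / k_e = 552.3 / 0.063 = 8766.667
AUC_0→∞ = 6042.25 + 8766.667 = 14808.917 ng/mL·hr

AUC = 14809 ng/mL·hr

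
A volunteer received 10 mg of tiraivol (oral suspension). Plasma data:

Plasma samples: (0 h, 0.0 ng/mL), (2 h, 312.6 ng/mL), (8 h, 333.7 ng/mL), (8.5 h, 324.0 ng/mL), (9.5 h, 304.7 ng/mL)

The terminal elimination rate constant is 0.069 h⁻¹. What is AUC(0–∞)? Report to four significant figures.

AUC = 7146 ng/mL·h

Trapezoidal AUC_0→9.5:
  [0→2]: (0.0+312.6)/2 × 2 = 312.6
  [2→8]: (312.6+333.7)/2 × 6 = 1938.9
  [8→8.5]: (333.7+324.0)/2 × 0.5 = 164.425
  [8.5→9.5]: (324.0+304.7)/2 × 1 = 314.35
  Sum = 2730.275 ng/mL·h
Extrapolated tail: C_last / k_e = 304.7 / 0.069 = 4415.942
AUC_0→∞ = 2730.275 + 4415.942 = 7146.217 ng/mL·h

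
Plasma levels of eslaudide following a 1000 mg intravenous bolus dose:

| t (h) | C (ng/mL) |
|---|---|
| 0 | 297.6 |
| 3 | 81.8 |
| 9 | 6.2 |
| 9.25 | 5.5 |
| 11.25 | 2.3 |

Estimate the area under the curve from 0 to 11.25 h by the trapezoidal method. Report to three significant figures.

Trapezoidal AUC_0→11.25:
  [0→3]: (297.6+81.8)/2 × 3 = 569.1
  [3→9]: (81.8+6.2)/2 × 6 = 264.0
  [9→9.25]: (6.2+5.5)/2 × 0.25 = 1.4625
  [9.25→11.25]: (5.5+2.3)/2 × 2 = 7.8
  Sum = 842.3625 ng/mL·h

AUC = 842 ng/mL·h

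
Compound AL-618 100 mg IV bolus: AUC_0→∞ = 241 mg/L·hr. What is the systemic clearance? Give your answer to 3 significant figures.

CL = 0.415 L/hr

CL = Dose_iv / AUC_0→∞
   = 100 / 241 = 0.414938 L/hr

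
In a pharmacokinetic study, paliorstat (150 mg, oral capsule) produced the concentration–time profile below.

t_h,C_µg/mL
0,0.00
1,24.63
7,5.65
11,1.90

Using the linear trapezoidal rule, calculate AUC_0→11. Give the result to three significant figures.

Trapezoidal AUC_0→11:
  [0→1]: (0.00+24.63)/2 × 1 = 12.315
  [1→7]: (24.63+5.65)/2 × 6 = 90.84
  [7→11]: (5.65+1.90)/2 × 4 = 15.1
  Sum = 118.255 µg/mL·h

AUC = 118 µg/mL·h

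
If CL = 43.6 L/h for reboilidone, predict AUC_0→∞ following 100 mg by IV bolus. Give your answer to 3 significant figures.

AUC = 2.29 mg/L·h

AUC_0→∞ = Dose_iv / CL
        = 100 / 43.6 = 2.29358 mg/L·h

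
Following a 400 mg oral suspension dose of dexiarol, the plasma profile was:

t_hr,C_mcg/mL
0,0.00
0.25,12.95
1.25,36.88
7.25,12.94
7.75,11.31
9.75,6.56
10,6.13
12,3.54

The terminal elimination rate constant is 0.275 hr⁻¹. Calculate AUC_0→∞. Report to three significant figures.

Trapezoidal AUC_0→12:
  [0→0.25]: (0.00+12.95)/2 × 0.25 = 1.61875
  [0.25→1.25]: (12.95+36.88)/2 × 1 = 24.915
  [1.25→7.25]: (36.88+12.94)/2 × 6 = 149.46
  [7.25→7.75]: (12.94+11.31)/2 × 0.5 = 6.0625
  [7.75→9.75]: (11.31+6.56)/2 × 2 = 17.87
  [9.75→10]: (6.56+6.13)/2 × 0.25 = 1.58625
  [10→12]: (6.13+3.54)/2 × 2 = 9.67
  Sum = 211.1825 mcg/mL·hr
Extrapolated tail: C_last / k_e = 3.54 / 0.275 = 12.873
AUC_0→∞ = 211.1825 + 12.873 = 224.0555 mcg/mL·hr

AUC = 224 mcg/mL·hr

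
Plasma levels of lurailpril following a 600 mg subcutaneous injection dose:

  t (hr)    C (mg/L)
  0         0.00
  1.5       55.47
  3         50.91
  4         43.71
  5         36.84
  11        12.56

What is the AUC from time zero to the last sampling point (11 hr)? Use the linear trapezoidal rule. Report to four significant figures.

Trapezoidal AUC_0→11:
  [0→1.5]: (0.00+55.47)/2 × 1.5 = 41.6025
  [1.5→3]: (55.47+50.91)/2 × 1.5 = 79.785
  [3→4]: (50.91+43.71)/2 × 1 = 47.31
  [4→5]: (43.71+36.84)/2 × 1 = 40.275
  [5→11]: (36.84+12.56)/2 × 6 = 148.2
  Sum = 357.1725 mg/L·hr

AUC = 357.2 mg/L·hr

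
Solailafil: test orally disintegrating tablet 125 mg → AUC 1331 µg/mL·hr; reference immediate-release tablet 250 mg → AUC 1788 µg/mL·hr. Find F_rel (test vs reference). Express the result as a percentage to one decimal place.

F_rel = 148.9%

F_rel = (AUC_test/D_test) / (AUC_ref/D_ref)
      = (1331/125) / (1788/250)
      = 10.648 / 7.152 = 1.4888 = 148.88%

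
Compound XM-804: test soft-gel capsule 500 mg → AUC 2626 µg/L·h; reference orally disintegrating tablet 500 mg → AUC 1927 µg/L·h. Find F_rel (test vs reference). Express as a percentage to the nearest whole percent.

F_rel = (AUC_test/D_test) / (AUC_ref/D_ref)
      = (2626/500) / (1927/500)
      = 5.252 / 3.854 = 1.3627 = 136.27%

F_rel = 136%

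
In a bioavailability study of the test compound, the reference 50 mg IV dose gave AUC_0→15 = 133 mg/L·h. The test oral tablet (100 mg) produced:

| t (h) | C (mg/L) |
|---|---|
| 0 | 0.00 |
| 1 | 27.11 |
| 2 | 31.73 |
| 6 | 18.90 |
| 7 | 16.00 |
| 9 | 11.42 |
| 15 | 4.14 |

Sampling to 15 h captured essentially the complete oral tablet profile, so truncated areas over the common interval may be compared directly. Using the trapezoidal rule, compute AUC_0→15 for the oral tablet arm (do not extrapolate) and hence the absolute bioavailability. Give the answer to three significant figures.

F = 0.886

Trapezoidal AUC_0→15 (oral tablet):
  [0→1]: (0.00+27.11)/2 × 1 = 13.555
  [1→2]: (27.11+31.73)/2 × 1 = 29.42
  [2→6]: (31.73+18.90)/2 × 4 = 101.26
  [6→7]: (18.90+16.00)/2 × 1 = 17.45
  [7→9]: (16.00+11.42)/2 × 2 = 27.42
  [9→15]: (11.42+4.14)/2 × 6 = 46.68
  Sum = 235.785 mg/L·h
F = (AUC_ev/D_ev)/(AUC_iv/D_iv) = (235.785/100)/(133/50) = 2.35785/2.66 = 0.8864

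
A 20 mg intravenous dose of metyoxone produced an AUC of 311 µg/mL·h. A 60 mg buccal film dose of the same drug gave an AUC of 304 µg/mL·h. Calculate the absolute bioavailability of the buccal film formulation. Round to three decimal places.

F = 0.326

F = (AUC_ev / D_ev) / (AUC_iv / D_iv)
  = (304/60) / (311/20)
  = 5.06667 / 15.55 = 0.3258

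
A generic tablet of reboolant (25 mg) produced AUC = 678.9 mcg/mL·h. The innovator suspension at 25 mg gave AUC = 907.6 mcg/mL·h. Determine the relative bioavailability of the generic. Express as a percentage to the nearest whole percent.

F_rel = (AUC_test/D_test) / (AUC_ref/D_ref)
      = (678.9/25) / (907.6/25)
      = 27.156 / 36.304 = 0.7480 = 74.80%

F_rel = 75%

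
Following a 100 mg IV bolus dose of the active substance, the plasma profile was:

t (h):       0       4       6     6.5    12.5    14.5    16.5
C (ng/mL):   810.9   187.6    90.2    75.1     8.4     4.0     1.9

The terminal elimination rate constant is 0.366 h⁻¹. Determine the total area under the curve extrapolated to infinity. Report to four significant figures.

Trapezoidal AUC_0→16.5:
  [0→4]: (810.9+187.6)/2 × 4 = 1997.0
  [4→6]: (187.6+90.2)/2 × 2 = 277.8
  [6→6.5]: (90.2+75.1)/2 × 0.5 = 41.325
  [6.5→12.5]: (75.1+8.4)/2 × 6 = 250.5
  [12.5→14.5]: (8.4+4.0)/2 × 2 = 12.4
  [14.5→16.5]: (4.0+1.9)/2 × 2 = 5.9
  Sum = 2584.925 ng/mL·h
Extrapolated tail: C_last / k_e = 1.9 / 0.366 = 5.191
AUC_0→∞ = 2584.925 + 5.191 = 2590.116 ng/mL·h

AUC = 2590 ng/mL·h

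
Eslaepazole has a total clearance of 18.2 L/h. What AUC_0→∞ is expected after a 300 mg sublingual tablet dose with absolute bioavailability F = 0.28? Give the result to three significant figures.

AUC = 4.62 mg/L·h

AUC_0→∞ = F × Dose / CL
        = 0.28 × 300 / 18.2 = 4.61538 mg/L·h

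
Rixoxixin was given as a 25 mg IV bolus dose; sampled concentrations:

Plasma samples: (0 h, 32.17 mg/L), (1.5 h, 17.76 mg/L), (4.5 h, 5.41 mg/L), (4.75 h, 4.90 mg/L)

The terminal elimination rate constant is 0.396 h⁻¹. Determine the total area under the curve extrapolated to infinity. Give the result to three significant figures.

AUC = 85.9 mg/L·h

Trapezoidal AUC_0→4.75:
  [0→1.5]: (32.17+17.76)/2 × 1.5 = 37.4475
  [1.5→4.5]: (17.76+5.41)/2 × 3 = 34.755
  [4.5→4.75]: (5.41+4.90)/2 × 0.25 = 1.28875
  Sum = 73.49125 mg/L·h
Extrapolated tail: C_last / k_e = 4.90 / 0.396 = 12.374
AUC_0→∞ = 73.49125 + 12.374 = 85.86525 mg/L·h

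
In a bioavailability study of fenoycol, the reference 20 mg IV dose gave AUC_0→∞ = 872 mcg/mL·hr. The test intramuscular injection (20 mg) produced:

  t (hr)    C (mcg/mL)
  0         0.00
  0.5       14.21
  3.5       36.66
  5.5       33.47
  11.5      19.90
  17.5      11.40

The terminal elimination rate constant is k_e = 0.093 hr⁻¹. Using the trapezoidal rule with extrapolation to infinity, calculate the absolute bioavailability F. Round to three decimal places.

Trapezoidal AUC_0→17.5 (intramuscular injection):
  [0→0.5]: (0.00+14.21)/2 × 0.5 = 3.5525
  [0.5→3.5]: (14.21+36.66)/2 × 3 = 76.305
  [3.5→5.5]: (36.66+33.47)/2 × 2 = 70.13
  [5.5→11.5]: (33.47+19.90)/2 × 6 = 160.11
  [11.5→17.5]: (19.90+11.40)/2 × 6 = 93.9
  Sum = 403.9975 mcg/mL·hr
Tail: C_last/k_e = 11.40/0.093 = 122.581
AUC_0→∞ (intramuscular injection) = 403.9975 + 122.581 = 526.5785 mcg/mL·hr
F = (AUC_ev/D_ev)/(AUC_iv/D_iv) = (526.5785/20)/(872/20) = 26.328925/43.6 = 0.6039

F = 0.604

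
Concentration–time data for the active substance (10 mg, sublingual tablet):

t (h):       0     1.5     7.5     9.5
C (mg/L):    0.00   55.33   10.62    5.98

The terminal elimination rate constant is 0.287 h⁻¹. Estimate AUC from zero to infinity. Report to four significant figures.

Trapezoidal AUC_0→9.5:
  [0→1.5]: (0.00+55.33)/2 × 1.5 = 41.4975
  [1.5→7.5]: (55.33+10.62)/2 × 6 = 197.85
  [7.5→9.5]: (10.62+5.98)/2 × 2 = 16.6
  Sum = 255.9475 mg/L·h
Extrapolated tail: C_last / k_e = 5.98 / 0.287 = 20.836
AUC_0→∞ = 255.9475 + 20.836 = 276.7835 mg/L·h

AUC = 276.8 mg/L·h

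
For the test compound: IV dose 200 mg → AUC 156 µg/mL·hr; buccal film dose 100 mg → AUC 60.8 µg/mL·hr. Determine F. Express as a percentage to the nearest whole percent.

F = (AUC_ev / D_ev) / (AUC_iv / D_iv)
  = (60.8/100) / (156/200)
  = 0.608 / 0.78 = 0.7795
  = 77.95%

F = 78%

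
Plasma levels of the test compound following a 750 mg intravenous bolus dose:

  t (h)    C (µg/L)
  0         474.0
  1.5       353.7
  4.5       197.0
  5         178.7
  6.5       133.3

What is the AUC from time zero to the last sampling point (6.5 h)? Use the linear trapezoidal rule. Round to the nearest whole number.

AUC = 1775 µg/L·h

Trapezoidal AUC_0→6.5:
  [0→1.5]: (474.0+353.7)/2 × 1.5 = 620.775
  [1.5→4.5]: (353.7+197.0)/2 × 3 = 826.05
  [4.5→5]: (197.0+178.7)/2 × 0.5 = 93.925
  [5→6.5]: (178.7+133.3)/2 × 1.5 = 234.0
  Sum = 1774.75 µg/L·h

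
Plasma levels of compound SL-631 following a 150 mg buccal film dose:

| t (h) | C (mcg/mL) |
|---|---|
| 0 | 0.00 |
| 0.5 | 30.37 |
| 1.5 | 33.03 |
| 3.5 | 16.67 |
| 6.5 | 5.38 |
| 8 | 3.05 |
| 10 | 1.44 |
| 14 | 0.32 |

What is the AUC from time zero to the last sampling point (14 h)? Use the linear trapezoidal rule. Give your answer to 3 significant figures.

AUC = 136 mcg/mL·h

Trapezoidal AUC_0→14:
  [0→0.5]: (0.00+30.37)/2 × 0.5 = 7.5925
  [0.5→1.5]: (30.37+33.03)/2 × 1 = 31.7
  [1.5→3.5]: (33.03+16.67)/2 × 2 = 49.7
  [3.5→6.5]: (16.67+5.38)/2 × 3 = 33.075
  [6.5→8]: (5.38+3.05)/2 × 1.5 = 6.3225
  [8→10]: (3.05+1.44)/2 × 2 = 4.49
  [10→14]: (1.44+0.32)/2 × 4 = 3.52
  Sum = 136.4 mcg/mL·h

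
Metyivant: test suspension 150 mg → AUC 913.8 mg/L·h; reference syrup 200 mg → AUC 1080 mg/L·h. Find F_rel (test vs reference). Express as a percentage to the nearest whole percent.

F_rel = (AUC_test/D_test) / (AUC_ref/D_ref)
      = (913.8/150) / (1080/200)
      = 6.092 / 5.4 = 1.1281 = 112.81%

F_rel = 113%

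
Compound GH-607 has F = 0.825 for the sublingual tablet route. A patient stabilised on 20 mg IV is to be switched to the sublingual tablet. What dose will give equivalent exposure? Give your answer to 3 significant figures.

D_sublingual = 24.2 mg

For equal systemic exposure: F × D_ev = D_iv
D_ev = D_iv / F = 20 / 0.825 = 24.2424 mg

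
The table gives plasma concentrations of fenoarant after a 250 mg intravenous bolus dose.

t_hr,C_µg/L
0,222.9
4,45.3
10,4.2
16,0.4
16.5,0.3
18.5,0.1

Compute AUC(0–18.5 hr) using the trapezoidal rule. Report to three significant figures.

Trapezoidal AUC_0→18.5:
  [0→4]: (222.9+45.3)/2 × 4 = 536.4
  [4→10]: (45.3+4.2)/2 × 6 = 148.5
  [10→16]: (4.2+0.4)/2 × 6 = 13.8
  [16→16.5]: (0.4+0.3)/2 × 0.5 = 0.175
  [16.5→18.5]: (0.3+0.1)/2 × 2 = 0.4
  Sum = 699.275 µg/L·hr

AUC = 699 µg/L·hr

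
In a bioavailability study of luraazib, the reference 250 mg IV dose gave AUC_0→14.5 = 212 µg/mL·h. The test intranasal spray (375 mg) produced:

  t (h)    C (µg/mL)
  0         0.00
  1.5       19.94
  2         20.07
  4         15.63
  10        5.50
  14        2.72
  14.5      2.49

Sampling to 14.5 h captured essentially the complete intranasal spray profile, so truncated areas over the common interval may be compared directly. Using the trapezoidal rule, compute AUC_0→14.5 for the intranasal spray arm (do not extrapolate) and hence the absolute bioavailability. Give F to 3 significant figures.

Trapezoidal AUC_0→14.5 (intranasal spray):
  [0→1.5]: (0.00+19.94)/2 × 1.5 = 14.955
  [1.5→2]: (19.94+20.07)/2 × 0.5 = 10.0025
  [2→4]: (20.07+15.63)/2 × 2 = 35.7
  [4→10]: (15.63+5.50)/2 × 6 = 63.39
  [10→14]: (5.50+2.72)/2 × 4 = 16.44
  [14→14.5]: (2.72+2.49)/2 × 0.5 = 1.3025
  Sum = 141.79 µg/mL·h
F = (AUC_ev/D_ev)/(AUC_iv/D_iv) = (141.79/375)/(212/250) = 0.378107/0.848 = 0.4459

F = 0.446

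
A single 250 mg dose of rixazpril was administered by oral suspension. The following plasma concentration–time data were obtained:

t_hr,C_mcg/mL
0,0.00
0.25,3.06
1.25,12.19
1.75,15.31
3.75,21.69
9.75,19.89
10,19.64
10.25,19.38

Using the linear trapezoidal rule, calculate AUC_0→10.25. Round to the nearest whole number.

AUC = 186 mcg/mL·hr

Trapezoidal AUC_0→10.25:
  [0→0.25]: (0.00+3.06)/2 × 0.25 = 0.3825
  [0.25→1.25]: (3.06+12.19)/2 × 1 = 7.625
  [1.25→1.75]: (12.19+15.31)/2 × 0.5 = 6.875
  [1.75→3.75]: (15.31+21.69)/2 × 2 = 37.0
  [3.75→9.75]: (21.69+19.89)/2 × 6 = 124.74
  [9.75→10]: (19.89+19.64)/2 × 0.25 = 4.94125
  [10→10.25]: (19.64+19.38)/2 × 0.25 = 4.8775
  Sum = 186.44125 mcg/mL·hr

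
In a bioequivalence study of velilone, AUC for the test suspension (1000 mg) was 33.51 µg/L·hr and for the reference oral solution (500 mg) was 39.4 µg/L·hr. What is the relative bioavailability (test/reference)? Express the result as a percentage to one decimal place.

F_rel = (AUC_test/D_test) / (AUC_ref/D_ref)
      = (33.51/1000) / (39.4/500)
      = 0.03351 / 0.0788 = 0.4253 = 42.53%

F_rel = 42.5%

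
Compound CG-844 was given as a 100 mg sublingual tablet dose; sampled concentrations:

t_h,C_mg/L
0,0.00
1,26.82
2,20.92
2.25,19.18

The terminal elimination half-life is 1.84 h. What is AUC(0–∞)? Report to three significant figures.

AUC = 93.2 mg/L·h

Trapezoidal AUC_0→2.25:
  [0→1]: (0.00+26.82)/2 × 1 = 13.41
  [1→2]: (26.82+20.92)/2 × 1 = 23.87
  [2→2.25]: (20.92+19.18)/2 × 0.25 = 5.0125
  Sum = 42.2925 mg/L·h
k_e = ln2 / t½ = 0.693147 / 1.84 = 0.3767 h^-1
Extrapolated tail: C_last / k_e = 19.18 / 0.3767 = 50.916
AUC_0→∞ = 42.2925 + 50.916 = 93.2085 mg/L·h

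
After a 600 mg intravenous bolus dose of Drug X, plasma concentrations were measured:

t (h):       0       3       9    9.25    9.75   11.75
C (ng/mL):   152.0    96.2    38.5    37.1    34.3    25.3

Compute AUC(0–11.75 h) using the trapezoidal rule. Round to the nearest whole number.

Trapezoidal AUC_0→11.75:
  [0→3]: (152.0+96.2)/2 × 3 = 372.3
  [3→9]: (96.2+38.5)/2 × 6 = 404.1
  [9→9.25]: (38.5+37.1)/2 × 0.25 = 9.45
  [9.25→9.75]: (37.1+34.3)/2 × 0.5 = 17.85
  [9.75→11.75]: (34.3+25.3)/2 × 2 = 59.6
  Sum = 863.3 ng/mL·h

AUC = 863 ng/mL·h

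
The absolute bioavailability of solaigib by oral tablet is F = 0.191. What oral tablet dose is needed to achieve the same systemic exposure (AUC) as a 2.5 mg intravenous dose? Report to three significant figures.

For equal systemic exposure: F × D_ev = D_iv
D_ev = D_iv / F = 2.5 / 0.191 = 13.089 mg

D_oral = 13.1 mg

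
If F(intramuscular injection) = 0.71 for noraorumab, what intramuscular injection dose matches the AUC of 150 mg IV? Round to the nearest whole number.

For equal systemic exposure: F × D_ev = D_iv
D_ev = D_iv / F = 150 / 0.71 = 211.268 mg

D_intramuscular = 211 mg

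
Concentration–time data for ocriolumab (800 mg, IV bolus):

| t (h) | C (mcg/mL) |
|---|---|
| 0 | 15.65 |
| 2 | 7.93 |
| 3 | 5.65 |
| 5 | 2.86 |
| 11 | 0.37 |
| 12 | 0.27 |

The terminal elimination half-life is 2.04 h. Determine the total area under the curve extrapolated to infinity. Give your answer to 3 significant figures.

Trapezoidal AUC_0→12:
  [0→2]: (15.65+7.93)/2 × 2 = 23.58
  [2→3]: (7.93+5.65)/2 × 1 = 6.79
  [3→5]: (5.65+2.86)/2 × 2 = 8.51
  [5→11]: (2.86+0.37)/2 × 6 = 9.69
  [11→12]: (0.37+0.27)/2 × 1 = 0.32
  Sum = 48.89 mcg/mL·h
k_e = ln2 / t½ = 0.693147 / 2.04 = 0.3398 h^-1
Extrapolated tail: C_last / k_e = 0.27 / 0.3398 = 0.795
AUC_0→∞ = 48.89 + 0.795 = 49.685 mcg/mL·h

AUC = 49.7 mcg/mL·h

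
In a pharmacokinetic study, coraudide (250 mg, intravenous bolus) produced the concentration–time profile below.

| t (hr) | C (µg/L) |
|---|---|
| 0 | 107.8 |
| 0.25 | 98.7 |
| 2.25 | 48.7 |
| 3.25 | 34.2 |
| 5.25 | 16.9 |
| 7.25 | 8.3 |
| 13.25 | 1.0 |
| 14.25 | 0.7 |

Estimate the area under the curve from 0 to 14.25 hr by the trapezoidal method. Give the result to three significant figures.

AUC = 320 µg/L·hr

Trapezoidal AUC_0→14.25:
  [0→0.25]: (107.8+98.7)/2 × 0.25 = 25.8125
  [0.25→2.25]: (98.7+48.7)/2 × 2 = 147.4
  [2.25→3.25]: (48.7+34.2)/2 × 1 = 41.45
  [3.25→5.25]: (34.2+16.9)/2 × 2 = 51.1
  [5.25→7.25]: (16.9+8.3)/2 × 2 = 25.2
  [7.25→13.25]: (8.3+1.0)/2 × 6 = 27.9
  [13.25→14.25]: (1.0+0.7)/2 × 1 = 0.85
  Sum = 319.7125 µg/L·hr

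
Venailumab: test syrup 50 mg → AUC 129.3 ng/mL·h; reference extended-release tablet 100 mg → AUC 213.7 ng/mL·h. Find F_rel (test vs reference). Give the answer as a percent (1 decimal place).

F_rel = 121.0%

F_rel = (AUC_test/D_test) / (AUC_ref/D_ref)
      = (129.3/50) / (213.7/100)
      = 2.586 / 2.137 = 1.2101 = 121.01%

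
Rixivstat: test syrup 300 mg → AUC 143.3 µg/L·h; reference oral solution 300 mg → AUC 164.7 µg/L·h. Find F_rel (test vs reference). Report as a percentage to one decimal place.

F_rel = (AUC_test/D_test) / (AUC_ref/D_ref)
      = (143.3/300) / (164.7/300)
      = 0.477667 / 0.549 = 0.8701 = 87.01%

F_rel = 87.0%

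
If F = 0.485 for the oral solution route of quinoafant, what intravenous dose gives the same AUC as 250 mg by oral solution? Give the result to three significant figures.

Systemic exposure from an extravascular dose = F × D_ev, so the equivalent IV dose is F × D_ev.
D_iv = F × D_ev = 0.485 × 250 = 121.25 mg

D_iv = 121 mg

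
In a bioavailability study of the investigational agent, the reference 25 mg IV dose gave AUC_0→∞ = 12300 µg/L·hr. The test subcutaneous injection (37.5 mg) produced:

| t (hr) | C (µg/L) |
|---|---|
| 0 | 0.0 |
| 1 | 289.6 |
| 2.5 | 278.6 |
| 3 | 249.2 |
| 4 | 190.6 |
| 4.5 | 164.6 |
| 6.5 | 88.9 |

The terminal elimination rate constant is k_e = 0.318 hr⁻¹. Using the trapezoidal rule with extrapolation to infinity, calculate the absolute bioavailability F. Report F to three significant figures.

Trapezoidal AUC_0→6.5 (subcutaneous injection):
  [0→1]: (0.0+289.6)/2 × 1 = 144.8
  [1→2.5]: (289.6+278.6)/2 × 1.5 = 426.15
  [2.5→3]: (278.6+249.2)/2 × 0.5 = 131.95
  [3→4]: (249.2+190.6)/2 × 1 = 219.9
  [4→4.5]: (190.6+164.6)/2 × 0.5 = 88.8
  [4.5→6.5]: (164.6+88.9)/2 × 2 = 253.5
  Sum = 1265.1 µg/L·hr
Tail: C_last/k_e = 88.9/0.318 = 279.560
AUC_0→∞ (subcutaneous injection) = 1265.1 + 279.560 = 1544.66 µg/L·hr
F = (AUC_ev/D_ev)/(AUC_iv/D_iv) = (1544.66/37.5)/(12300/25) = 41.1909/492 = 0.0837

F = 0.0837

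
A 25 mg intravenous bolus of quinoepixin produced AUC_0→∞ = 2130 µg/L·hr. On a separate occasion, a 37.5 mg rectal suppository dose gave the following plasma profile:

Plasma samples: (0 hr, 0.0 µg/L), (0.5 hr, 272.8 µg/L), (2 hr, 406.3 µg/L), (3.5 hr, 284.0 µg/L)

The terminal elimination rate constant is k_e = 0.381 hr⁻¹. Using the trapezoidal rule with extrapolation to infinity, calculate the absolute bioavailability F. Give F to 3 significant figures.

F = 0.576

Trapezoidal AUC_0→3.5 (rectal suppository):
  [0→0.5]: (0.0+272.8)/2 × 0.5 = 68.2
  [0.5→2]: (272.8+406.3)/2 × 1.5 = 509.325
  [2→3.5]: (406.3+284.0)/2 × 1.5 = 517.725
  Sum = 1095.25 µg/L·hr
Tail: C_last/k_e = 284.0/0.381 = 745.407
AUC_0→∞ (rectal suppository) = 1095.25 + 745.407 = 1840.657 µg/L·hr
F = (AUC_ev/D_ev)/(AUC_iv/D_iv) = (1840.657/37.5)/(2130/25) = 49.0842/85.2 = 0.5761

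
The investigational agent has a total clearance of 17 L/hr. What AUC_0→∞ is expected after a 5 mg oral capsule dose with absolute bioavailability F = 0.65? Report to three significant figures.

AUC = 0.191 mg/L·hr

AUC_0→∞ = F × Dose / CL
        = 0.65 × 5 / 17 = 0.191176 mg/L·hr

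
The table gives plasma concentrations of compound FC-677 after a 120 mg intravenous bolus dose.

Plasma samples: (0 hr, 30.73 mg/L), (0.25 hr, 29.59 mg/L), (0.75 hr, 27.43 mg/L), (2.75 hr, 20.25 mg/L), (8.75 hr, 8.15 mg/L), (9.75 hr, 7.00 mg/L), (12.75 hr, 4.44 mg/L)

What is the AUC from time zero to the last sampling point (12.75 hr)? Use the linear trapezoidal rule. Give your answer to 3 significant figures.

AUC = 179 mg/L·hr

Trapezoidal AUC_0→12.75:
  [0→0.25]: (30.73+29.59)/2 × 0.25 = 7.54
  [0.25→0.75]: (29.59+27.43)/2 × 0.5 = 14.255
  [0.75→2.75]: (27.43+20.25)/2 × 2 = 47.68
  [2.75→8.75]: (20.25+8.15)/2 × 6 = 85.2
  [8.75→9.75]: (8.15+7.00)/2 × 1 = 7.575
  [9.75→12.75]: (7.00+4.44)/2 × 3 = 17.16
  Sum = 179.41 mg/L·hr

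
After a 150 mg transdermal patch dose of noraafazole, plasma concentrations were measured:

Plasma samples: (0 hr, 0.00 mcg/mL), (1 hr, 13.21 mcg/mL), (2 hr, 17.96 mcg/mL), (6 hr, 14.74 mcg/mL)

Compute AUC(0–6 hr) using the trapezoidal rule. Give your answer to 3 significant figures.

AUC = 87.6 mcg/mL·hr

Trapezoidal AUC_0→6:
  [0→1]: (0.00+13.21)/2 × 1 = 6.605
  [1→2]: (13.21+17.96)/2 × 1 = 15.585
  [2→6]: (17.96+14.74)/2 × 4 = 65.4
  Sum = 87.59 mcg/mL·hr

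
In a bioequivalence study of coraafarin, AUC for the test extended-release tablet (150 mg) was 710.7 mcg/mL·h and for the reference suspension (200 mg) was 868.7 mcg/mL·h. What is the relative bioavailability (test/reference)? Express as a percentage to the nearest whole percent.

F_rel = (AUC_test/D_test) / (AUC_ref/D_ref)
      = (710.7/150) / (868.7/200)
      = 4.738 / 4.3435 = 1.0908 = 109.08%

F_rel = 109%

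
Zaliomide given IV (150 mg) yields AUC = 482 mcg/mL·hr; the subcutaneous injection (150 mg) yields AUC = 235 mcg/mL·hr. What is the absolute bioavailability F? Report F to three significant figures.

F = 0.488

F = (AUC_ev / D_ev) / (AUC_iv / D_iv)
  = (235/150) / (482/150)
  = 1.56667 / 3.21333 = 0.4876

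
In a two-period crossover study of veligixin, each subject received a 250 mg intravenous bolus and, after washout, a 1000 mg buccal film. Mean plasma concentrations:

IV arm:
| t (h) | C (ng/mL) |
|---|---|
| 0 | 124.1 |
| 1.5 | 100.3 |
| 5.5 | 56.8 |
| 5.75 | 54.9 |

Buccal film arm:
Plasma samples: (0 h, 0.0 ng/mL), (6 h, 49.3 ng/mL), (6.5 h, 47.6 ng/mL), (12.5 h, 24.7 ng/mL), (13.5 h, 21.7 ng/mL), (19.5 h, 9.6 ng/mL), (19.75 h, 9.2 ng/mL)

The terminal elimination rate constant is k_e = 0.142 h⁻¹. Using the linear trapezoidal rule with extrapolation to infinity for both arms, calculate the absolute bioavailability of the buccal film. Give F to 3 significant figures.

Trapezoidal AUC_0→5.75 (IV):
  [0→1.5]: (124.1+100.3)/2 × 1.5 = 168.3
  [1.5→5.5]: (100.3+56.8)/2 × 4 = 314.2
  [5.5→5.75]: (56.8+54.9)/2 × 0.25 = 13.9625
  Sum = 496.4625 ng/mL·h
IV tail: 54.9/0.142 = 386.620; AUC_iv,0→∞ = 496.4625 + 386.620 = 883.0825 ng/mL·h
Trapezoidal AUC_0→19.75 (buccal film):
  [0→6]: (0.0+49.3)/2 × 6 = 147.9
  [6→6.5]: (49.3+47.6)/2 × 0.5 = 24.225
  [6.5→12.5]: (47.6+24.7)/2 × 6 = 216.9
  [12.5→13.5]: (24.7+21.7)/2 × 1 = 23.2
  [13.5→19.5]: (21.7+9.6)/2 × 6 = 93.9
  [19.5→19.75]: (9.6+9.2)/2 × 0.25 = 2.35
  Sum = 508.475 ng/mL·h
buccal film tail: 9.2/0.142 = 64.789; AUC_ev,0→∞ = 508.475 + 64.789 = 573.264 ng/mL·h
F = (AUC_ev/D_ev)/(AUC_iv/D_iv) = (573.264/1000)/(883.0825/250) = 0.573264/3.53233 = 0.1623

F = 0.162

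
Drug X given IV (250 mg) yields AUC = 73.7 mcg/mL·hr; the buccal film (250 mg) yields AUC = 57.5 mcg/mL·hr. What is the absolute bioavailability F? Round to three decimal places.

F = 0.780

F = (AUC_ev / D_ev) / (AUC_iv / D_iv)
  = (57.5/250) / (73.7/250)
  = 0.23 / 0.2948 = 0.7802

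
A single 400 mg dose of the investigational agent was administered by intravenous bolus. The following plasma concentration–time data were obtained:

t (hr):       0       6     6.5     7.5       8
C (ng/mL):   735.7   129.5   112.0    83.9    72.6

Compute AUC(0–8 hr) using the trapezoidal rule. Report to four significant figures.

Trapezoidal AUC_0→8:
  [0→6]: (735.7+129.5)/2 × 6 = 2595.6
  [6→6.5]: (129.5+112.0)/2 × 0.5 = 60.375
  [6.5→7.5]: (112.0+83.9)/2 × 1 = 97.95
  [7.5→8]: (83.9+72.6)/2 × 0.5 = 39.125
  Sum = 2793.05 ng/mL·hr

AUC = 2793 ng/mL·hr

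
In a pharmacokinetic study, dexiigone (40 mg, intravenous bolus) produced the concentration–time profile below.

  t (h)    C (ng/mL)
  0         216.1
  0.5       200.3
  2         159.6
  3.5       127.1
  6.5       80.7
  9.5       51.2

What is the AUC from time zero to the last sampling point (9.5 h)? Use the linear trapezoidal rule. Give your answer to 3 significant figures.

AUC = 1100 ng/mL·h

Trapezoidal AUC_0→9.5:
  [0→0.5]: (216.1+200.3)/2 × 0.5 = 104.1
  [0.5→2]: (200.3+159.6)/2 × 1.5 = 269.925
  [2→3.5]: (159.6+127.1)/2 × 1.5 = 215.025
  [3.5→6.5]: (127.1+80.7)/2 × 3 = 311.7
  [6.5→9.5]: (80.7+51.2)/2 × 3 = 197.85
  Sum = 1098.6 ng/mL·h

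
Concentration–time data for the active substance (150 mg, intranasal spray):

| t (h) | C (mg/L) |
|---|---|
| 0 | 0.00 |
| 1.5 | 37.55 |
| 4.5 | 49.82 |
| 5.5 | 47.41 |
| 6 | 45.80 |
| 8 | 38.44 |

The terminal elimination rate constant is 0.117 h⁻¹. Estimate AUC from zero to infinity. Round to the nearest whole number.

AUC = 644 mg/L·h

Trapezoidal AUC_0→8:
  [0→1.5]: (0.00+37.55)/2 × 1.5 = 28.1625
  [1.5→4.5]: (37.55+49.82)/2 × 3 = 131.055
  [4.5→5.5]: (49.82+47.41)/2 × 1 = 48.615
  [5.5→6]: (47.41+45.80)/2 × 0.5 = 23.3025
  [6→8]: (45.80+38.44)/2 × 2 = 84.24
  Sum = 315.375 mg/L·h
Extrapolated tail: C_last / k_e = 38.44 / 0.117 = 328.547
AUC_0→∞ = 315.375 + 328.547 = 643.922 mg/L·h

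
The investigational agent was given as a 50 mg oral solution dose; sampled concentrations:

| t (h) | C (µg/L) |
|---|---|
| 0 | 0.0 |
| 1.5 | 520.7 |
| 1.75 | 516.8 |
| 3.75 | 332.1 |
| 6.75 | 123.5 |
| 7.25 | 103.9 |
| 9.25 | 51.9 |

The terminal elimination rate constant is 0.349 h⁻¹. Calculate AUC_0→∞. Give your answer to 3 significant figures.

AUC = 2410 µg/L·h

Trapezoidal AUC_0→9.25:
  [0→1.5]: (0.0+520.7)/2 × 1.5 = 390.525
  [1.5→1.75]: (520.7+516.8)/2 × 0.25 = 129.6875
  [1.75→3.75]: (516.8+332.1)/2 × 2 = 848.9
  [3.75→6.75]: (332.1+123.5)/2 × 3 = 683.4
  [6.75→7.25]: (123.5+103.9)/2 × 0.5 = 56.85
  [7.25→9.25]: (103.9+51.9)/2 × 2 = 155.8
  Sum = 2265.1625 µg/L·h
Extrapolated tail: C_last / k_e = 51.9 / 0.349 = 148.711
AUC_0→∞ = 2265.1625 + 148.711 = 2413.8735 µg/L·h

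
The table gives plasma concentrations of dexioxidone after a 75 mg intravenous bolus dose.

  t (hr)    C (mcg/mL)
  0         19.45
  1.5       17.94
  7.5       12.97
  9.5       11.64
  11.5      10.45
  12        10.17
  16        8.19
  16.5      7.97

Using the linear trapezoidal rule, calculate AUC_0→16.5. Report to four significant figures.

AUC = 213.4 mcg/mL·hr

Trapezoidal AUC_0→16.5:
  [0→1.5]: (19.45+17.94)/2 × 1.5 = 28.0425
  [1.5→7.5]: (17.94+12.97)/2 × 6 = 92.73
  [7.5→9.5]: (12.97+11.64)/2 × 2 = 24.61
  [9.5→11.5]: (11.64+10.45)/2 × 2 = 22.09
  [11.5→12]: (10.45+10.17)/2 × 0.5 = 5.155
  [12→16]: (10.17+8.19)/2 × 4 = 36.72
  [16→16.5]: (8.19+7.97)/2 × 0.5 = 4.04
  Sum = 213.3875 mcg/mL·hr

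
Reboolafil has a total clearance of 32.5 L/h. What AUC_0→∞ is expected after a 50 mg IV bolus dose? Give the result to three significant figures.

AUC_0→∞ = Dose_iv / CL
        = 50 / 32.5 = 1.53846 mg/L·h

AUC = 1.54 mg/L·h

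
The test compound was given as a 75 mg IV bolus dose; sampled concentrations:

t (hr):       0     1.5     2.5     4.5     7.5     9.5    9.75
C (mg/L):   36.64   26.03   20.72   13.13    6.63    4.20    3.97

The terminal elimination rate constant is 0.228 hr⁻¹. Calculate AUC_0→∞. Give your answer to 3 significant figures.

AUC = 163 mg/L·hr

Trapezoidal AUC_0→9.75:
  [0→1.5]: (36.64+26.03)/2 × 1.5 = 47.0025
  [1.5→2.5]: (26.03+20.72)/2 × 1 = 23.375
  [2.5→4.5]: (20.72+13.13)/2 × 2 = 33.85
  [4.5→7.5]: (13.13+6.63)/2 × 3 = 29.64
  [7.5→9.5]: (6.63+4.20)/2 × 2 = 10.83
  [9.5→9.75]: (4.20+3.97)/2 × 0.25 = 1.02125
  Sum = 145.71875 mg/L·hr
Extrapolated tail: C_last / k_e = 3.97 / 0.228 = 17.412
AUC_0→∞ = 145.71875 + 17.412 = 163.13075 mg/L·hr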